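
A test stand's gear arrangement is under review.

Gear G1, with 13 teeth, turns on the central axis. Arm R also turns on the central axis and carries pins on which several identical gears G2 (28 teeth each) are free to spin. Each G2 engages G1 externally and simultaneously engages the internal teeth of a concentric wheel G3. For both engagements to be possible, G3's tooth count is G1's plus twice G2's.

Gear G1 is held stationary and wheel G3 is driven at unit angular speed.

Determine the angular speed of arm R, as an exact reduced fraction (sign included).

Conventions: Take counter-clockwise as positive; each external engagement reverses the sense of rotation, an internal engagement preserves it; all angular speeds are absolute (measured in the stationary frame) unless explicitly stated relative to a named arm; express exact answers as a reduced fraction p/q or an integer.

69/82

recognized (axles ride arm R): planetary set, 13/28/69 teeth
ring teeth: 13 + 2·28 = 69
13(ω_sun−ω_arm) = −69(ω_ring−ω_arm),  ω_sun = 0, ω_ring = 1
13(0−ω_arm) = −69(1−ω_arm)  ⇒  82·ω_arm = 69  ⇒  ω_arm = 69/82
exact speed ratio = 69/82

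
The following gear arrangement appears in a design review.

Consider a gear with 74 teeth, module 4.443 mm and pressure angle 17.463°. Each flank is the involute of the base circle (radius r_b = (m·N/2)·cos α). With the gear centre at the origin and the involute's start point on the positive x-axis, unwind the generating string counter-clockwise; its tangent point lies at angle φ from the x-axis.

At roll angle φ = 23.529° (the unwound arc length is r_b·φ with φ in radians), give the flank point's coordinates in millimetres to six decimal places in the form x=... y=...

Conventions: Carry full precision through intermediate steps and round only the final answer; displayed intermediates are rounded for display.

topology: single-mesh involute geometry — m = 4.443, N = 74
pitch radius r_p = m·N/2 = 4.443·74/2 = 164.391000
base radius r_b = r_p·cos α = 164.391000·cos 17.463° = 156.814373
roll angle φ = 23.529° = 0.41065852 rad
x = r_b·(cos φ + φ·sin φ) = 169.484728
y = r_b·(sin φ − φ·cos φ) = 3.559307

x=169.484728 y=3.559307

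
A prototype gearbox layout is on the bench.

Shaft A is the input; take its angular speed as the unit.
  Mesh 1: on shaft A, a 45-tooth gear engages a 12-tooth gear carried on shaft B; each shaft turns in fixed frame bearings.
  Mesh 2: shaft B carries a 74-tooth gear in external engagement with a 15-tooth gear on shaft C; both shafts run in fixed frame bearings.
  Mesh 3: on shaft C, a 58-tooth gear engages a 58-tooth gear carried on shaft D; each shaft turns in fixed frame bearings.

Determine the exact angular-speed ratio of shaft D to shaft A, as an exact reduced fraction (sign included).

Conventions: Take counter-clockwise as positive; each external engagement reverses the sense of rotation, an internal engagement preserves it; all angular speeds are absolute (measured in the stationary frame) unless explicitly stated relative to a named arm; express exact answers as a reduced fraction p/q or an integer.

class = fixed-axis compound train [3 meshes; 3 ratios multiply, 3 sense flips]
mesh 1 [45T→12T]: running ratio 15/4, sense −
mesh 2 [74T→15T]: running ratio 37/2, sense +
mesh 3 [58T→58T]: running ratio 37/2, sense −
ω_out/ω_in = -37/2

-37/2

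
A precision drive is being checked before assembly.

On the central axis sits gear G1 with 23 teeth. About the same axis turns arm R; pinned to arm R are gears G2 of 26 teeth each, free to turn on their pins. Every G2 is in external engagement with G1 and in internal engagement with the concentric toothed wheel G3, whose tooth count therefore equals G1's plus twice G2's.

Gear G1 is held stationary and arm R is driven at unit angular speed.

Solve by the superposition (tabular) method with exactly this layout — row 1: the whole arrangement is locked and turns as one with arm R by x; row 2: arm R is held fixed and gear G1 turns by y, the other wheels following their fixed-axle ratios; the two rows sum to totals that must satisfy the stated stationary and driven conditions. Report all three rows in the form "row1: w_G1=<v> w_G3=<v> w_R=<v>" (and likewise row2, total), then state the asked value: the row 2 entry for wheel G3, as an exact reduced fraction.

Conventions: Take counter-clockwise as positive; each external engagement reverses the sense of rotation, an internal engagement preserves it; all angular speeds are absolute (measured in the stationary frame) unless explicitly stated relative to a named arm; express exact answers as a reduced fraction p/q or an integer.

row1: w_G1=1 w_G3=1 w_R=1
row2: w_G1=-1 w_G3=23/75 w_R=0
total: w_G1=0 w_G3=98/75 w_R=1
asked value: 23/75

planetary set (23T centre, 26T on arm, 75T internal) — Willis relation
superposition row 1 [locked train]: every member turns x
row 2 (arm held, sun turns y): ω_ring = −(23/75)·y, ω_arm = 0
boundary: total ω_sun = x + y = 0 and total ω_arm = x = 1  ⇒  y = -1, x = 1
row 2 ring = −(23/75)·(-1) = 23/75
totals (row 1 + row 2): sun 1 + (-1) = 0, ring 1 + 23/75 = 98/75, arm 1 + 0 = 1
asked cell (row2, ring) = 23/75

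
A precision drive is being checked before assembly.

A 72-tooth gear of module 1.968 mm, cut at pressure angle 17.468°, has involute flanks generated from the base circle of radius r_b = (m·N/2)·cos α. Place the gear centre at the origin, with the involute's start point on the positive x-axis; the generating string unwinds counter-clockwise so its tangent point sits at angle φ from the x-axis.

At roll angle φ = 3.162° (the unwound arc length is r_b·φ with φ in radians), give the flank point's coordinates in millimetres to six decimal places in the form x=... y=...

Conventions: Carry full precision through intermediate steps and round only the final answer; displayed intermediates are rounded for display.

x=67.683662 y=0.003785

recognized (one wheel, involute flank): single-mesh tooth geometry, m = 1.968, N = 72
pitch radius r_p = m·N/2 = 1.968·72/2 = 70.848000
base radius r_b = r_p·cos α = 70.848000·cos 17.468° = 67.580827
roll angle φ = 3.162° = 0.05518731 rad
x = r_b·(cos φ + φ·sin φ) = 67.683662
y = r_b·(sin φ − φ·cos φ) = 0.003785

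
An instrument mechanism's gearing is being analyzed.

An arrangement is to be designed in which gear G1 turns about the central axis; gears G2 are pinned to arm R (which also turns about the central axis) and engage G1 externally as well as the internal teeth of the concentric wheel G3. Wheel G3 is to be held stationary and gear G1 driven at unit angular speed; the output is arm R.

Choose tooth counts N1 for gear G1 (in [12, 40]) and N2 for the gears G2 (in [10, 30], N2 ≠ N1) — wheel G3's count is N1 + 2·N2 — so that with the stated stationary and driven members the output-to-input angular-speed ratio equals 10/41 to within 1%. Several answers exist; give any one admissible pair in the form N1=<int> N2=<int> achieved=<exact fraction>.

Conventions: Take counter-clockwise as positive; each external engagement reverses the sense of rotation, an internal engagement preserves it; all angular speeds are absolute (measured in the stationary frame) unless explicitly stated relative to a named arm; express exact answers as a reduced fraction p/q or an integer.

N1=20 N2=21 achieved=10/41

class = planetary set [ratio 10/41 wanted; Willis about the carrier]
Willis with ω_ring = 0: ω_arm/ω_sun = N1/(N1+N3); set equal to 10/41  ⇒  N3/N1 = 1/(10/41) − 1 = 31/10
N3 = N1 + 2·N2  ⇒  N2/N1 = (N3/N1 − 1)/2 = (31/10 − 1)/2 = 21/20
smallest multiple with N1 ≥ 12 and N2 ≥ 10: k = 1  ⇒  N1 = 1·20 = 20, N2 = 1·21 = 21 (N1 ≤ 40, N2 ≤ 30, N2 ≠ N1 ✓), N3 = 20 + 2·21 = 62
check: N1/(N1+N3) with N1 = 20, N3 = 62 gives 10/41; |achieved − target| = 0 ≤ 1/410 ✓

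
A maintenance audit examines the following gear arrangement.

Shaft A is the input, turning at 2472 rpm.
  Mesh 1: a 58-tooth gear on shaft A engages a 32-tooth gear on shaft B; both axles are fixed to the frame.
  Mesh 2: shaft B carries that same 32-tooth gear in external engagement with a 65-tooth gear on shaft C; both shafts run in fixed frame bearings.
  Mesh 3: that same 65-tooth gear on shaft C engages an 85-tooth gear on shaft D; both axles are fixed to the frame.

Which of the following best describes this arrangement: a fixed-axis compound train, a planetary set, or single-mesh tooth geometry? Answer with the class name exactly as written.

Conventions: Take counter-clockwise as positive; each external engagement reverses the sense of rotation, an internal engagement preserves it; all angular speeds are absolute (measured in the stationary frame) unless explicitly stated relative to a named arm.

3-mesh fixed-axis compound train (all bearings frame-fixed)
classification: fixed-axis compound train

fixed-axis compound train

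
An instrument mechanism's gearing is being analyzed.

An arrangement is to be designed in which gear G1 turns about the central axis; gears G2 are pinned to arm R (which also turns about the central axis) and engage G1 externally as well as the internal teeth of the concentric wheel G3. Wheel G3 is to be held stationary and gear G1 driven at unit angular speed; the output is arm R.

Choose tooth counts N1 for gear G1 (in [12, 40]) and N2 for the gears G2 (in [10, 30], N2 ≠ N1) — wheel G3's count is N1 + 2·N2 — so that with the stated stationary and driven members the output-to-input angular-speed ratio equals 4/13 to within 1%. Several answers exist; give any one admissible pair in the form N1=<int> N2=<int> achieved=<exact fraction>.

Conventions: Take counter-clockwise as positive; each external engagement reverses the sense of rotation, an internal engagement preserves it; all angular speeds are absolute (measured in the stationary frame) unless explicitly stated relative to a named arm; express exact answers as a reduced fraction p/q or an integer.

planetary set to be sized for 4/13 (Willis relation)
Willis with ω_ring = 0: ω_arm/ω_sun = N1/(N1+N3); set equal to 4/13  ⇒  N3/N1 = 1/(4/13) − 1 = 9/4
N3 = N1 + 2·N2  ⇒  N2/N1 = (N3/N1 − 1)/2 = (9/4 − 1)/2 = 5/8
smallest multiple with N1 ≥ 12 and N2 ≥ 10: k = 2  ⇒  N1 = 2·8 = 16, N2 = 2·5 = 10 (N1 ≤ 40, N2 ≤ 30, N2 ≠ N1 ✓), N3 = 16 + 2·10 = 36
check: N1/(N1+N3) with N1 = 16, N3 = 36 gives 4/13; |achieved − target| = 0 ≤ 1/325 ✓

N1=16 N2=10 achieved=4/13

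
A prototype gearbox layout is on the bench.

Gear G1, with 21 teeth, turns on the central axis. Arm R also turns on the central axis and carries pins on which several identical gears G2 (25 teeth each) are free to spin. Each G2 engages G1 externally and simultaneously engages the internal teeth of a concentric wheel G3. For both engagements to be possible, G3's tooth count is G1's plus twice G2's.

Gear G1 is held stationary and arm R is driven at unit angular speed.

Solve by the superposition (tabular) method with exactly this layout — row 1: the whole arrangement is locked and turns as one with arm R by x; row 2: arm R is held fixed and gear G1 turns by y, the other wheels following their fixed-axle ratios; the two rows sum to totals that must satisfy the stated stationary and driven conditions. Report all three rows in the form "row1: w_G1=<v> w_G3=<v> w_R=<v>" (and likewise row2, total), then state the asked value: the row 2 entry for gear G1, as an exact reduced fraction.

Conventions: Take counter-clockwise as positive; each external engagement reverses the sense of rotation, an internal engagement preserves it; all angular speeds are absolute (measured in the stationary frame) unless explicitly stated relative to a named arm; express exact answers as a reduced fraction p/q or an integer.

topology: planetary set — G1 21T / G2 25T / G3 71T, arm = carrier (Willis)
row 1: whole set turns with the arm by x
row 2: sun turns y, ring = −(21/71)·y, arm 0
boundary: total ω_sun = x + y = 0 and total ω_arm = x = 1  ⇒  y = -1, x = 1
row 2 ring = −(21/71)·(-1) = 21/71
totals (row 1 + row 2): sun 1 + (-1) = 0, ring 1 + 21/71 = 92/71, arm 1 + 0 = 1
asked cell (row2, sun) = -1

row1: w_G1=1 w_G3=1 w_R=1
row2: w_G1=-1 w_G3=21/71 w_R=0
total: w_G1=0 w_G3=92/71 w_R=1
asked value: -1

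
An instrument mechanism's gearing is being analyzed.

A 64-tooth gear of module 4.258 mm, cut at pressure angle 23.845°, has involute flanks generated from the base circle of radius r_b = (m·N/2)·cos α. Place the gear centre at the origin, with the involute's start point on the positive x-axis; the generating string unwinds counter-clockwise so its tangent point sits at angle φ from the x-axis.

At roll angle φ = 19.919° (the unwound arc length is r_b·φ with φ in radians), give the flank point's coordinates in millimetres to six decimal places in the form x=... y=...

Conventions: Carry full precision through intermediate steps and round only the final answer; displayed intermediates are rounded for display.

x=131.930729 y=1.724497

recognized (one wheel, involute flank): single-mesh tooth geometry, m = 4.258, N = 64
pitch radius r_p = m·N/2 = 4.258·64/2 = 136.256000
base radius r_b = r_p·cos α = 136.256000·cos 23.845° = 124.625521
roll angle φ = 19.919° = 0.34765213 rad
x = r_b·(cos φ + φ·sin φ) = 131.930729
y = r_b·(sin φ − φ·cos φ) = 1.724497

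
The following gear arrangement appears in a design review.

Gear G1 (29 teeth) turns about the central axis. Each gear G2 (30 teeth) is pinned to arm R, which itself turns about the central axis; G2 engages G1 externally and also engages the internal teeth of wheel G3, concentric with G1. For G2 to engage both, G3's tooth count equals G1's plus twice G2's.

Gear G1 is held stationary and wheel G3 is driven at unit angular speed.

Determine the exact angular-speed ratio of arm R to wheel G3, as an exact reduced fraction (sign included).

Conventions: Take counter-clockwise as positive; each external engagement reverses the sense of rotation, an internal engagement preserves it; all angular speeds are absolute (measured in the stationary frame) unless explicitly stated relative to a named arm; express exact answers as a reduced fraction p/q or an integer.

recognized (axles ride arm R): planetary set, 29/30/89 teeth
ring teeth: 29 + 2·30 = 89
29(ω_sun−ω_arm) = −89(ω_ring−ω_arm),  ω_sun = 0, ω_ring = 1
29(0−ω_arm) = −89(1−ω_arm)  ⇒  118·ω_arm = 89  ⇒  ω_arm = 89/118
ω_out/ω_in = 89/118

89/118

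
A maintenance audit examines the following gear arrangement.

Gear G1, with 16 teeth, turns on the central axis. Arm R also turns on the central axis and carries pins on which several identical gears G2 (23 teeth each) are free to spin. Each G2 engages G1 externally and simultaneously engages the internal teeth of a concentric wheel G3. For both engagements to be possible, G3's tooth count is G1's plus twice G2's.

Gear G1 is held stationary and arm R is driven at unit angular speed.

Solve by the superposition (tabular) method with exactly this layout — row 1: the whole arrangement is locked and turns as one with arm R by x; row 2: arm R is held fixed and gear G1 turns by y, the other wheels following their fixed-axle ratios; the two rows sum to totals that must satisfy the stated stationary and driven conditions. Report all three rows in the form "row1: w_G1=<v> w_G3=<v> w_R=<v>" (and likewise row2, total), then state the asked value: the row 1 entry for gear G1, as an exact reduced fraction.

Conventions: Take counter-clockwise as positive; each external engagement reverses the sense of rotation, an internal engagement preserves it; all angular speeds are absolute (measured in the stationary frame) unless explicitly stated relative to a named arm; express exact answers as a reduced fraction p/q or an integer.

row1: w_G1=1 w_G3=1 w_R=1
row2: w_G1=-1 w_G3=8/31 w_R=0
total: w_G1=0 w_G3=39/31 w_R=1
asked value: 1

topology: planetary set — G1 16T / G2 23T / G3 62T, arm = carrier (Willis)
superposition row 1 [locked train]: every member turns x
row 2 — arm fixed, fixed-axis ratios: sun y, ring −(16/62)·y, arm 0
boundary: total ω_sun = x + y = 0 and total ω_arm = x = 1  ⇒  y = -1, x = 1
row 2 ring = −(16/62)·(-1) = 8/31
totals (row 1 + row 2): sun 1 + (-1) = 0, ring 1 + 8/31 = 39/31, arm 1 + 0 = 1
asked cell (row1, sun) = 1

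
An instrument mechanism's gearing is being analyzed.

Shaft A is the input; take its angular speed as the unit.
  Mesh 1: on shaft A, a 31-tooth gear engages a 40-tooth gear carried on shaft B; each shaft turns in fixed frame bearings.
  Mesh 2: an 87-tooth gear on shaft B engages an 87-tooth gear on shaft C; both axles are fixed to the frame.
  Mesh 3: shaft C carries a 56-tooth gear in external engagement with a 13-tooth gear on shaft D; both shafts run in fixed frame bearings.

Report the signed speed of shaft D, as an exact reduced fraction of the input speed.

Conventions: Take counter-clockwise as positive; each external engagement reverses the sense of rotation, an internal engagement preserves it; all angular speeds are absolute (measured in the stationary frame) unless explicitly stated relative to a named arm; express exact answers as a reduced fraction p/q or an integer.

3-mesh fixed-axis compound train (all bearings frame-fixed)
mesh 1 [31T→40T]: |ω|/ω_in = 1×31/40 = 31/40, sense flips to −
mesh 2 [87T→87T]: |ω|/ω_in = (31/40)×87/87 = 31/40, sense flips to +
mesh 3 [56T→13T]: |ω|/ω_in = (31/40)×56/13 = 217/65, sense flips to −
signed output speed (× input speed) = -217/65

-217/65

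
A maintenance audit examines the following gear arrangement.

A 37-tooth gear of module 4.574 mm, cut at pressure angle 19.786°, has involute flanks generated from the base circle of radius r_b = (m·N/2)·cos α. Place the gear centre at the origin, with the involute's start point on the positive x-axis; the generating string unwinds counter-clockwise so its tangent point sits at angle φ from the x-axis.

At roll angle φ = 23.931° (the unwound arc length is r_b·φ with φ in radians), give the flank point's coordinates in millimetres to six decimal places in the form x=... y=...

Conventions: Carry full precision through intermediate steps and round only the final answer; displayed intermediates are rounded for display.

x=86.268649 y=1.900372

topology: single-mesh involute geometry — m = 4.574, N = 37
pitch radius r_p = m·N/2 = 4.574·37/2 = 84.619000
base radius r_b = r_p·cos α = 84.619000·cos 19.786° = 79.623391
roll angle φ = 23.931° = 0.41767474 rad
x = r_b·(cos φ + φ·sin φ) = 86.268649
y = r_b·(sin φ − φ·cos φ) = 1.900372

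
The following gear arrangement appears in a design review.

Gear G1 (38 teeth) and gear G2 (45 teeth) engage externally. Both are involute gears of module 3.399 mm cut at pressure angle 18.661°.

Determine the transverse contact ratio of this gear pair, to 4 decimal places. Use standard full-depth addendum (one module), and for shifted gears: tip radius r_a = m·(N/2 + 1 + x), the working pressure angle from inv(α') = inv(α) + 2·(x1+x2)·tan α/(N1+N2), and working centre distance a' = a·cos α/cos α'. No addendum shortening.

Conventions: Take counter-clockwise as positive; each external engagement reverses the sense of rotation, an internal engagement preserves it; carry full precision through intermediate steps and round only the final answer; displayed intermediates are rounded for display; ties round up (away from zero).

topology: single-mesh involute geometry — m = 3.399, 38T/45T pair
base radii: r_b1 = 61.185867, r_b2 = 72.456947
tip radii: r_a1 = 67.980000, r_a2 = 79.876500
no profile shift: α' = α, a' = a
action lengths: √(r_a1²−r_b1²) = 29.623810, √(r_a2²−r_b2²) = 33.619132
base pitch p_b = π·m·cos α = 10.116898
CR = (29.623810 + 33.619132 − 141.058500·sin 18.66100°)/10.116898 = 1.789947
contact ratio ≈ 1.7899

1.7899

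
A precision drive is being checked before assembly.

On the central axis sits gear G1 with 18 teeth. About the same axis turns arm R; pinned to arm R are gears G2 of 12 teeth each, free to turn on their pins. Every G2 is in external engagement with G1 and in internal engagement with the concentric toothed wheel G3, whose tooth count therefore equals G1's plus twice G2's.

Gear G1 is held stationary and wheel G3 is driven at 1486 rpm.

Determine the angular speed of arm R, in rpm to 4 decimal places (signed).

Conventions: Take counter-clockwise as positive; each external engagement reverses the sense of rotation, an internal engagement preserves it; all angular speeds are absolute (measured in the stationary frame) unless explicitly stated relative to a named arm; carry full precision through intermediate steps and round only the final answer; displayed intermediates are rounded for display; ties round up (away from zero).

+1040.2000 rpm

planetary set (18T centre, 12T on arm, 42T internal) — Willis relation
normalise by the input: solve with ω_ring = 1, then scale by 1486 rpm
ring teeth: 18 + 2·12 = 42
18(ω_sun−ω_arm) = −42(ω_ring−ω_arm),  ω_sun = 0, ω_ring = 1
18(0−ω_arm) = −42(1−ω_arm)  ⇒  60·ω_arm = 42  ⇒  ω_arm = 7/10
scale: ω_arm = 7/10 × 1486 rpm = +1040.2000 rpm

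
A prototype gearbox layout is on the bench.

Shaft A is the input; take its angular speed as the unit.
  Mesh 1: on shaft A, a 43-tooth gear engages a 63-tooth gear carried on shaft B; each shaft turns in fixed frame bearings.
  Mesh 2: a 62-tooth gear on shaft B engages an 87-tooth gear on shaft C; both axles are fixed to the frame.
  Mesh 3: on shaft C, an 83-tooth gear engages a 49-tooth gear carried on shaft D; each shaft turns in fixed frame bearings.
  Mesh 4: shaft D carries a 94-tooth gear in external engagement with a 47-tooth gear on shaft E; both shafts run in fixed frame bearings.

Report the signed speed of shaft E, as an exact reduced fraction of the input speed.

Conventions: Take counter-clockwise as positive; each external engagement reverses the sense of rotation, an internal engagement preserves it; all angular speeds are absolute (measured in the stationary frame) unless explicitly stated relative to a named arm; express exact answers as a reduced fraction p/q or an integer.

4-mesh fixed-axis compound train (all bearings frame-fixed)
mesh 1 [43T→63T]: |ω|/ω_in = 1×43/63 = 43/63, sense flips to −
mesh 2 [62T→87T]: |ω|/ω_in = (43/63)×62/87 = 2666/5481, sense flips to +
mesh 3 [83T→49T]: |ω|/ω_in = (2666/5481)×83/49 = 221278/268569, sense flips to −
mesh 4 [94T→47T]: |ω|/ω_in = (221278/268569)×94/47 = 442556/268569, sense flips to +
signed output speed (× input speed) = 442556/268569

442556/268569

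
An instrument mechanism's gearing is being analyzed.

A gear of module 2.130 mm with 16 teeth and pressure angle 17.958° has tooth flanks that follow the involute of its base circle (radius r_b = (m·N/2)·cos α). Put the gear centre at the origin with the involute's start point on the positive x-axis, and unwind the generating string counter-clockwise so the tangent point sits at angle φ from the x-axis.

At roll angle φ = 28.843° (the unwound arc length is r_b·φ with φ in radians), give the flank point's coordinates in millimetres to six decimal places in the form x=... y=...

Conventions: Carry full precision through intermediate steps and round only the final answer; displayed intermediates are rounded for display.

recognized (one wheel, involute flank): single-mesh tooth geometry, m = 2.130, N = 16
pitch radius r_p = m·N/2 = 2.130·16/2 = 17.040000
base radius r_b = r_p·cos α = 17.040000·cos 17.958° = 16.209859
roll angle φ = 28.843° = 0.50340532 rad
x = r_b·(cos φ + φ·sin φ) = 18.135480
y = r_b·(sin φ − φ·cos φ) = 0.671994

x=18.135480 y=0.671994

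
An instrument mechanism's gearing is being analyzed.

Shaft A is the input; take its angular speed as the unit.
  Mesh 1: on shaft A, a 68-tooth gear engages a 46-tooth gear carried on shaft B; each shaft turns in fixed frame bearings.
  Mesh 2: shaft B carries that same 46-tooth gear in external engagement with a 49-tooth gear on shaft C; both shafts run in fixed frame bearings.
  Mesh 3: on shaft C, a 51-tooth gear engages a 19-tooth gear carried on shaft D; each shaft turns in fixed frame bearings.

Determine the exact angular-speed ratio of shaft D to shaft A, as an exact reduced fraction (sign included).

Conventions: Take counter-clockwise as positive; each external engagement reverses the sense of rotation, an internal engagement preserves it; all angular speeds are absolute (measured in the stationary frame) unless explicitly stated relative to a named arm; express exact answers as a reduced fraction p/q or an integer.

class = fixed-axis compound train [3 meshes; 3 ratios multiply, 3 sense flips]
mesh 1 [68T→46T]: running ratio 34/23, sense −
mesh 2 [46T→49T]: running ratio 68/49, sense +
mesh 3 [51T→19T]: running ratio 3468/931, sense −
ω_out/ω_in = -3468/931

-3468/931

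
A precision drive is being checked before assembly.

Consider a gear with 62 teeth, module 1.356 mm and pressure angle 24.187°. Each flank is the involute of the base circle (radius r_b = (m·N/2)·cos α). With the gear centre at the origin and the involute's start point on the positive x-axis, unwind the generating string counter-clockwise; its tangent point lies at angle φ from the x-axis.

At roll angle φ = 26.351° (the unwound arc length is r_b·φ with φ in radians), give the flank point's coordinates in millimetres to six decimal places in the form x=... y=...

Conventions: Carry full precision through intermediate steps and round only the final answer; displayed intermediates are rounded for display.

x=42.189274 y=1.217323

topology: single-mesh involute geometry — m = 1.356, N = 62
pitch radius r_p = m·N/2 = 1.356·62/2 = 42.036000
base radius r_b = r_p·cos α = 42.036000·cos 24.187° = 38.345790
roll angle φ = 26.351° = 0.45991171 rad
x = r_b·(cos φ + φ·sin φ) = 42.189274
y = r_b·(sin φ − φ·cos φ) = 1.217323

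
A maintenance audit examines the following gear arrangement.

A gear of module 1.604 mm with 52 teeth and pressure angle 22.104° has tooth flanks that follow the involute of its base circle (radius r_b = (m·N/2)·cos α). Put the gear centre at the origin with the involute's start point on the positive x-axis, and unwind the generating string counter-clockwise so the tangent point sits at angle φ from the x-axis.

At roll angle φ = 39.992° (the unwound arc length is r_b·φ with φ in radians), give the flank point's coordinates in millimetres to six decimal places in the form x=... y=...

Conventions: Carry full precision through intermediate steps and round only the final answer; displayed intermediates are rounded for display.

x=46.935396 y=4.170100

topology: single-mesh involute geometry — m = 1.604, N = 52
pitch radius r_p = m·N/2 = 1.604·52/2 = 41.704000
base radius r_b = r_p·cos α = 41.704000·cos 22.104° = 38.638855
roll angle φ = 39.992° = 0.69799207 rad
x = r_b·(cos φ + φ·sin φ) = 46.935396
y = r_b·(sin φ − φ·cos φ) = 4.170100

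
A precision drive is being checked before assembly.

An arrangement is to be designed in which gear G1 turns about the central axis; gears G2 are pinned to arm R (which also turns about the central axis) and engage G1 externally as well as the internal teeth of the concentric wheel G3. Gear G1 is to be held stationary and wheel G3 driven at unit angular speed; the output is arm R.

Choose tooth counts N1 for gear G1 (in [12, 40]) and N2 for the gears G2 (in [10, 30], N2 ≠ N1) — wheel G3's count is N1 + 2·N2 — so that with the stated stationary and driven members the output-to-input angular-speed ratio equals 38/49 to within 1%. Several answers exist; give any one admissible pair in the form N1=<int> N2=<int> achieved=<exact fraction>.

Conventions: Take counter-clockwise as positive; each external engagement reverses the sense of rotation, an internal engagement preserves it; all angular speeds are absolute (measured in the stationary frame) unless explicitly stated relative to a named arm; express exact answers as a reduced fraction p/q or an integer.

N1=22 N2=27 achieved=38/49

planetary set to be sized for 38/49 (Willis relation)
Willis with ω_sun = 0: ω_arm/ω_ring = N3/(N1+N3); set equal to 38/49  ⇒  N3/N1 = (38/49)/(1 − 38/49) = 38/11
N3 = N1 + 2·N2  ⇒  N2/N1 = (N3/N1 − 1)/2 = (38/11 − 1)/2 = 27/22
smallest multiple with N1 ≥ 12 and N2 ≥ 10: k = 1  ⇒  N1 = 1·22 = 22, N2 = 1·27 = 27 (N1 ≤ 40, N2 ≤ 30, N2 ≠ N1 ✓), N3 = 22 + 2·27 = 76
check: N3/(N1+N3) with N1 = 22, N3 = 76 gives 38/49; |achieved − target| = 0 ≤ 19/2450 ✓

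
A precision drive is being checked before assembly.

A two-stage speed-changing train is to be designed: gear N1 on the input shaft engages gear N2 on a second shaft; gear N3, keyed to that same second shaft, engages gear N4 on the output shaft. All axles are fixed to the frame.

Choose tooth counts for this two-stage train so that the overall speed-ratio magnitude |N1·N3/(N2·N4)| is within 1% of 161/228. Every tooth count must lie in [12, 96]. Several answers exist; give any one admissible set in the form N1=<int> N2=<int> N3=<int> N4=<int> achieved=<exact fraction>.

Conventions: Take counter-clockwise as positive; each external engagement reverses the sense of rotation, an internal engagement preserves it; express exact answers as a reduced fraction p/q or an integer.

class = fixed-axis compound train [2-stage, 161/228 wanted]
target = 161/228 in lowest terms: an exact hit needs N1·N3 = k·161 and N2·N4 = k·228 for one integer k, every count in [12, 96]; additionally prefer no 1:1 stage (N1 ≠ N2, N3 ≠ N4)
k = 1: no 1:1-free in-range split of k·161 and k·228 into factor pairs; take k = 2
k = 2: N1·N3 = 322 = 14·23, N2·N4 = 456 = 12·38
achieved = 14·23/(12·38) = 161/228; |achieved − target| = 0 ≤ 161/22800 ✓

N1=14 N2=12 N3=23 N4=38 achieved=161/228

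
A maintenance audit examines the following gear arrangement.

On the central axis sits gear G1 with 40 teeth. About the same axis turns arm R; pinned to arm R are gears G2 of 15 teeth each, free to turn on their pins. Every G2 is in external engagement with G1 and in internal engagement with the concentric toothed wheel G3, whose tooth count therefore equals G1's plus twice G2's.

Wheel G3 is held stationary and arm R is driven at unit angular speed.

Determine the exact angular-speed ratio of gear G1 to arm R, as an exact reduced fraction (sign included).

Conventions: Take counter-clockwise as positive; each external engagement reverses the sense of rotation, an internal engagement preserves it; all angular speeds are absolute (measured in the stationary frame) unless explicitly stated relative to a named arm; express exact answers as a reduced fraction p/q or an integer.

11/4

planetary set (40T centre, 15T on arm, 70T internal) — Willis relation
ring teeth: 40 + 2·15 = 70
40(ω_sun−ω_arm) = −70(ω_ring−ω_arm),  ω_ring = 0, ω_arm = 1
ω_sun = 1 − (70/40)(0−1) = 11/4
ω_out/ω_in = 11/4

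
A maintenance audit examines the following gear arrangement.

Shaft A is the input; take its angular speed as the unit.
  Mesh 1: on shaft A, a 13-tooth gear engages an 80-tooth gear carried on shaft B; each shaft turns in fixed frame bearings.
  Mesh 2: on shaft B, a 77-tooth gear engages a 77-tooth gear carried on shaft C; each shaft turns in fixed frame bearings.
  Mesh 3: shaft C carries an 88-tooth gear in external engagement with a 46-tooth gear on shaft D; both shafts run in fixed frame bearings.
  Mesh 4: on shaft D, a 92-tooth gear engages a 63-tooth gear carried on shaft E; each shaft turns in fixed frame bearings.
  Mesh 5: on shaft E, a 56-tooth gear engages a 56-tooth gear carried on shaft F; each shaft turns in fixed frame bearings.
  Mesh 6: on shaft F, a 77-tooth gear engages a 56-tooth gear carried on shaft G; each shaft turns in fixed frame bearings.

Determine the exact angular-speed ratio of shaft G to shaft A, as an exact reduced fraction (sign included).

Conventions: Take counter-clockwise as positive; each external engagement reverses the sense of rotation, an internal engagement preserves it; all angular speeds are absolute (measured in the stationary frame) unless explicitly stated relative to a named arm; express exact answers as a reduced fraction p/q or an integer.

1573/2520

class = fixed-axis compound train [6 meshes; 6 ratios multiply, 6 sense flips]
mesh 1 [13T→80T]: running ratio 13/80, sense −
mesh 2 [77T→77T]: running ratio 13/80, sense +
mesh 3 [88T→46T]: running ratio 143/460, sense −
mesh 4 [92T→63T]: running ratio 143/315, sense +
mesh 5 [56T→56T]: running ratio 143/315, sense −
mesh 6 [77T→56T]: running ratio 1573/2520, sense +
ω_out/ω_in = 1573/2520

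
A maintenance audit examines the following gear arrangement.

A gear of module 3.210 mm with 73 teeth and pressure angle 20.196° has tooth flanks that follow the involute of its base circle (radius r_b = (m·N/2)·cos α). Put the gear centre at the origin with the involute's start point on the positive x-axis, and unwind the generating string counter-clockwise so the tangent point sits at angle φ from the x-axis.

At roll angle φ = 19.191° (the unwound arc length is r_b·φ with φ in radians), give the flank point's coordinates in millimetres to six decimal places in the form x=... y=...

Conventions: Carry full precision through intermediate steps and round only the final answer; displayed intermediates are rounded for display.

x=115.957656 y=1.361958

class = single-mesh tooth geometry [base-circle involute, m = 3.210, 73T]
pitch radius r_p = m·N/2 = 3.210·73/2 = 117.165000
base radius r_b = r_p·cos α = 117.165000·cos 20.196° = 109.961359
roll angle φ = 19.191° = 0.33494614 rad
x = r_b·(cos φ + φ·sin φ) = 115.957656
y = r_b·(sin φ − φ·cos φ) = 1.361958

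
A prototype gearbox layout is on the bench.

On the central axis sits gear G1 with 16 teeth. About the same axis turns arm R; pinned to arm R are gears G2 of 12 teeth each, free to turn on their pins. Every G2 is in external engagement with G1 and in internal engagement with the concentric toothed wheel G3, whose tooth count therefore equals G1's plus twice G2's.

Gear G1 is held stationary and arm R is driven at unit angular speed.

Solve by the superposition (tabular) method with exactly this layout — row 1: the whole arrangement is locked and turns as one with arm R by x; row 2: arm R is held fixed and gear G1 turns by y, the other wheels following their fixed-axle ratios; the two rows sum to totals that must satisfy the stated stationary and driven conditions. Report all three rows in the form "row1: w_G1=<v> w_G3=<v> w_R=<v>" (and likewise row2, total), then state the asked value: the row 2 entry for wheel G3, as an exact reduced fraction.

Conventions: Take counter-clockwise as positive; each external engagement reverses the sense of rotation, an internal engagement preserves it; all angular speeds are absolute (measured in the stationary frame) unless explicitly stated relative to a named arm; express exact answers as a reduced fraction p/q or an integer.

topology: planetary set — G1 16T / G2 12T / G3 40T, arm = carrier (Willis)
row 1 (train locked, turned with arm): all members turn x
row 2 (arm held, sun turns y): ω_ring = −(16/40)·y, ω_arm = 0
boundary: total ω_sun = x + y = 0 and total ω_arm = x = 1  ⇒  y = -1, x = 1
row 2 ring = −(16/40)·(-1) = 2/5
totals (row 1 + row 2): sun 1 + (-1) = 0, ring 1 + 2/5 = 7/5, arm 1 + 0 = 1
asked cell (row2, ring) = 2/5

row1: w_G1=1 w_G3=1 w_R=1
row2: w_G1=-1 w_G3=2/5 w_R=0
total: w_G1=0 w_G3=7/5 w_R=1
asked value: 2/5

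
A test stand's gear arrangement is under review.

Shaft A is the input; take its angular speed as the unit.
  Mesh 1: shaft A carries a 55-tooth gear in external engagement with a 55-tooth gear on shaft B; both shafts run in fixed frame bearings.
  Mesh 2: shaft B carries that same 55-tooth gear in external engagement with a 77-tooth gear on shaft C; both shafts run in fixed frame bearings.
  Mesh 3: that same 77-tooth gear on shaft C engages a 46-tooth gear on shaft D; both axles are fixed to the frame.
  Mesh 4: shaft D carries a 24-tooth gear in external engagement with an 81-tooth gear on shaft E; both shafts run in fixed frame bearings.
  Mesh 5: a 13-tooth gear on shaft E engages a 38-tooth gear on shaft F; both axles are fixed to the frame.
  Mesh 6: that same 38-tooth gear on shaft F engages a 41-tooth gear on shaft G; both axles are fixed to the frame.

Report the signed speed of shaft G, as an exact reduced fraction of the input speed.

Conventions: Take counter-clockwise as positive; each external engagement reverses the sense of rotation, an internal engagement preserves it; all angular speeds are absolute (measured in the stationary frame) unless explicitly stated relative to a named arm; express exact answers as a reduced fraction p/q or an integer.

2860/25461

6-mesh fixed-axis compound train (all bearings frame-fixed)
mesh 1 [55T→55T]: |ω|/ω_in = 1×55/55 = 1, sense flips to −
mesh 2 [55T→77T]: |ω|/ω_in = 1×55/77 = 5/7, sense flips to +
mesh 3 [77T→46T]: |ω|/ω_in = (5/7)×77/46 = 55/46, sense flips to −
mesh 4 [24T→81T]: |ω|/ω_in = (55/46)×24/81 = 220/621, sense flips to +
mesh 5 [13T→38T]: |ω|/ω_in = (220/621)×13/38 = 1430/11799, sense flips to −
mesh 6 [38T→41T]: |ω|/ω_in = (1430/11799)×38/41 = 2860/25461, sense flips to +
signed output speed (× input speed) = 2860/25461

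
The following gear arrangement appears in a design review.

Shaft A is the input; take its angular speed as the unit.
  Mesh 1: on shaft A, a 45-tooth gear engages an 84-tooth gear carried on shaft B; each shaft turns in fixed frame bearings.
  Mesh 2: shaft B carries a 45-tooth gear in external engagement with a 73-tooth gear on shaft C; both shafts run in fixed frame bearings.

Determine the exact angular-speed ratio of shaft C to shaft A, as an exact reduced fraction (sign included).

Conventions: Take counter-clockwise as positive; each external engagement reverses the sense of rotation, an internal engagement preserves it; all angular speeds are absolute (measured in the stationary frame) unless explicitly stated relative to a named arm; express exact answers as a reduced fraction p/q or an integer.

class = fixed-axis compound train [2 meshes; 2 ratios multiply, 2 sense flips]
mesh 1 [45T→84T]: running ratio 15/28, sense −
mesh 2 [45T→73T]: running ratio 675/2044, sense +
ω_out/ω_in = 675/2044

675/2044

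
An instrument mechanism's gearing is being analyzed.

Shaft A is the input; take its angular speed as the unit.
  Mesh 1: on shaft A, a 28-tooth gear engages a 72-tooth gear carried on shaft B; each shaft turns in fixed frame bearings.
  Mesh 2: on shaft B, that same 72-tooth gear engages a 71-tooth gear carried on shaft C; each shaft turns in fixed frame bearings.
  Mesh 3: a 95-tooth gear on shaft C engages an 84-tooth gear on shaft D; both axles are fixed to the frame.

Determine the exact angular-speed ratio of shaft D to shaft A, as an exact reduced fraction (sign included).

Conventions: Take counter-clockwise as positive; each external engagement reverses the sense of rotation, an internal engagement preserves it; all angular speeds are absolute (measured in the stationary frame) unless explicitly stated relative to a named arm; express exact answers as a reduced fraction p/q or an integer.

-95/213

class = fixed-axis compound train [3 meshes; 3 ratios multiply, 3 sense flips]
mesh 1 [28T→72T]: running ratio 7/18, sense −
mesh 2 [72T→71T]: running ratio 28/71, sense +
mesh 3 [95T→84T]: running ratio 95/213, sense −
ω_out/ω_in = -95/213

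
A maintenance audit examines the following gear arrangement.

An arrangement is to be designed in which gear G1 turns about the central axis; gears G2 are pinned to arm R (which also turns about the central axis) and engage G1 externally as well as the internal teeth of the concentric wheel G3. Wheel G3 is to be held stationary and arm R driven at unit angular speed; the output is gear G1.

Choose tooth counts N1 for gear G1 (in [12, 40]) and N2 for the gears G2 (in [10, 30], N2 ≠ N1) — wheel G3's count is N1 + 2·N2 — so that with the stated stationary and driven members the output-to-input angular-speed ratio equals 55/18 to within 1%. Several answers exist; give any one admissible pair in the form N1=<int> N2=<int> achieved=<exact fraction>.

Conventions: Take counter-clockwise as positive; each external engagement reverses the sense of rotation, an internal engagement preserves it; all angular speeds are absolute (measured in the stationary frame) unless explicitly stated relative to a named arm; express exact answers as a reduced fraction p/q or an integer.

N1=36 N2=19 achieved=55/18

class = planetary set [ratio 55/18 wanted; Willis about the carrier]
Willis with ω_ring = 0: ω_sun/ω_arm = (N1+N3)/N1; set equal to 55/18  ⇒  N3/N1 = 55/18 − 1 = 37/18
N3 = N1 + 2·N2  ⇒  N2/N1 = (N3/N1 − 1)/2 = (37/18 − 1)/2 = 19/36
smallest multiple with N1 ≥ 12 and N2 ≥ 10: k = 1  ⇒  N1 = 1·36 = 36, N2 = 1·19 = 19 (N1 ≤ 40, N2 ≤ 30, N2 ≠ N1 ✓), N3 = 36 + 2·19 = 74
check: (N1+N3)/N1 with N1 = 36, N3 = 74 gives 55/18; |achieved − target| = 0 ≤ 11/360 ✓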